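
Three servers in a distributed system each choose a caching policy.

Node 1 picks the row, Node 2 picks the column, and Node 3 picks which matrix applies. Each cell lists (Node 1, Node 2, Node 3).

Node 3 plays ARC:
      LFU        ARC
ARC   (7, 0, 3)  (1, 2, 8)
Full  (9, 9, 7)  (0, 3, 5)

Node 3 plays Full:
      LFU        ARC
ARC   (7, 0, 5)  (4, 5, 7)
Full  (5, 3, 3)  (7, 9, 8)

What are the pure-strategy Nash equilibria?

Pure-strategy Nash equilibria: (ARC, ARC, ARC), (Full, LFU, ARC), (Full, ARC, Full)

(ARC, LFU, ARC): Node 1 can switch to Full (7 → 9). Not NE.
(ARC, LFU, Full): Node 2 can switch to ARC (0 → 5). Not NE.
(ARC, ARC, ARC): Node 1 gets 1, best alternative 0; Node 2 gets 2, best alternative 0; Node 3 gets 8, best alternative 7. No profitable deviation — NE.
(ARC, ARC, Full): Node 1 can switch to Full (4 → 7). Not NE.
(Full, LFU, ARC): Node 1 gets 9, best alternative 7; Node 2 gets 9, best alternative 3; Node 3 gets 7, best alternative 3. No profitable deviation — NE.
(Full, LFU, Full): Node 1 can switch to ARC (5 → 7). Not NE.
(Full, ARC, ARC): Node 1 can switch to ARC (0 → 1). Not NE.
(Full, ARC, Full): Node 1 gets 7, best alternative 4; Node 2 gets 9, best alternative 3; Node 3 gets 8, best alternative 5. No profitable deviation — NE.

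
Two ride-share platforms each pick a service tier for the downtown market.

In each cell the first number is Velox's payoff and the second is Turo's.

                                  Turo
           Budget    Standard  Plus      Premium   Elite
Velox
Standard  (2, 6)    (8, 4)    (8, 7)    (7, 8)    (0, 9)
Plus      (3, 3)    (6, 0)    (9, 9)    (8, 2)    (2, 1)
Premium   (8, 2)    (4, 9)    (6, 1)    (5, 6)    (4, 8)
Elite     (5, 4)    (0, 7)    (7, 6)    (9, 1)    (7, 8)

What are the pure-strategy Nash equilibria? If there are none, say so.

Velox against Budget: payoffs 2, 3, 8, 5 → best response Premium.
Velox against Standard: payoffs 8, 6, 4, 0 → best response Standard.
Velox against Plus: payoffs 8, 9, 6, 7 → best response Plus.
Velox against Premium: payoffs 7, 8, 5, 9 → best response Elite.
Velox against Elite: payoffs 0, 2, 4, 7 → best response Elite.
Turo against Standard: payoffs 6, 4, 7, 8, 9 → best response Elite.
Turo against Plus: payoffs 3, 0, 9, 2, 1 → best response Plus.
Turo against Premium: payoffs 2, 9, 1, 6, 8 → best response Standard.
Turo against Elite: payoffs 4, 7, 6, 1, 8 → best response Elite.
Mutual best responses: (Plus, Plus); (Elite, Elite).

(Plus, Plus), (Elite, Elite)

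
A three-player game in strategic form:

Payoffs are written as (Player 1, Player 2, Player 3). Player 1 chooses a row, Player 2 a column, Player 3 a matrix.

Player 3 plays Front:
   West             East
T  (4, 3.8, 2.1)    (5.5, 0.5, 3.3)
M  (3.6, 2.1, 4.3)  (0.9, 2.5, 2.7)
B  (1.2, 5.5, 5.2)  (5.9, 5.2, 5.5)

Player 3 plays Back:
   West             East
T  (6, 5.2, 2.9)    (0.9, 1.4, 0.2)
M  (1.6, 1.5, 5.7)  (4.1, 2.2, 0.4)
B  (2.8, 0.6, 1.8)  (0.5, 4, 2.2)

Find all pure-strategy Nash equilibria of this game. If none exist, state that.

Pure NE: (T, West, Back)

For each player, find the best response to each opponent profile; mutual best responses are the pure NE.
Player 1 against (West, Front): payoffs 4, 3.6, 1.2 → best response T.
Player 1 against (West, Back): payoffs 6, 1.6, 2.8 → best response T.
Player 1 against (East, Front): payoffs 5.5, 0.9, 5.9 → best response B.
Player 1 against (East, Back): payoffs 0.9, 4.1, 0.5 → best response M.
Player 2 against (T, Front): payoffs 3.8, 0.5 → best response West.
Player 2 against (T, Back): payoffs 5.2, 1.4 → best response West.
Player 2 against (M, Front): payoffs 2.1, 2.5 → best response East.
Player 2 against (M, Back): payoffs 1.5, 2.2 → best response East.
Player 2 against (B, Front): payoffs 5.5, 5.2 → best response West.
Player 2 against (B, Back): payoffs 0.6, 4 → best response East.
Player 3 against (T, West): payoffs 2.1, 2.9 → best response Back.
Player 3 against (T, East): payoffs 3.3, 0.2 → best response Front.
Player 3 against (M, West): payoffs 4.3, 5.7 → best response Back.
Player 3 against (M, East): payoffs 2.7, 0.4 → best response Front.
Player 3 against (B, West): payoffs 5.2, 1.8 → best response Front.
Player 3 against (B, East): payoffs 5.5, 2.2 → best response Front.
Mutual best responses: (T, West, Back).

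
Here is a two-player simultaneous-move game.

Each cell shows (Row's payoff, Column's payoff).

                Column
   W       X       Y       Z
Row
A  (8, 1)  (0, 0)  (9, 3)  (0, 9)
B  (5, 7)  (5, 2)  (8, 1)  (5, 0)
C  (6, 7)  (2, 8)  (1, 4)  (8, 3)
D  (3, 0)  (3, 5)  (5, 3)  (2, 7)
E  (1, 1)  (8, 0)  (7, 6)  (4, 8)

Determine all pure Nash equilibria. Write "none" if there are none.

Row against W: payoffs 8, 5, 6, 3, 1 → best response A.
Row against X: payoffs 0, 5, 2, 3, 8 → best response E.
Row against Y: payoffs 9, 8, 1, 5, 7 → best response A.
Row against Z: payoffs 0, 5, 8, 2, 4 → best response C.
Column against A: payoffs 1, 0, 3, 9 → best response Z.
Column against B: payoffs 7, 2, 1, 0 → best response W.
Column against C: payoffs 7, 8, 4, 3 → best response X.
Column against D: payoffs 0, 5, 3, 7 → best response Z.
Column against E: payoffs 1, 0, 6, 8 → best response Z.
No profile is a mutual best response for all players.

No pure-strategy Nash equilibrium.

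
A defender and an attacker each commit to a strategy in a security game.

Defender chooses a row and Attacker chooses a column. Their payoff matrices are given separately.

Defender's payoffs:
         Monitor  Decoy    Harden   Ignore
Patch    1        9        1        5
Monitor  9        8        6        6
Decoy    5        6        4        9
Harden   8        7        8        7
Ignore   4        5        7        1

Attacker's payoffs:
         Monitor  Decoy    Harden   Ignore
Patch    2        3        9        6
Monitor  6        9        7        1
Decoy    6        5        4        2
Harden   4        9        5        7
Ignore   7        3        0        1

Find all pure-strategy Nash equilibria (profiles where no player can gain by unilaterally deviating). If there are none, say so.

For each player, find the best response to each opponent profile; mutual best responses are the pure NE.
Defender against Monitor: payoffs 1, 9, 5, 8, 4 → best response Monitor.
Defender against Decoy: payoffs 9, 8, 6, 7, 5 → best response Patch.
Defender against Harden: payoffs 1, 6, 4, 8, 7 → best response Harden.
Defender against Ignore: payoffs 5, 6, 9, 7, 1 → best response Decoy.
Attacker against Patch: payoffs 2, 3, 9, 6 → best response Harden.
Attacker against Monitor: payoffs 6, 9, 7, 1 → best response Decoy.
Attacker against Decoy: payoffs 6, 5, 4, 2 → best response Monitor.
Attacker against Harden: payoffs 4, 9, 5, 7 → best response Decoy.
Attacker against Ignore: payoffs 7, 3, 0, 1 → best response Monitor.
No profile is a mutual best response for all players.

No pure-strategy Nash equilibrium.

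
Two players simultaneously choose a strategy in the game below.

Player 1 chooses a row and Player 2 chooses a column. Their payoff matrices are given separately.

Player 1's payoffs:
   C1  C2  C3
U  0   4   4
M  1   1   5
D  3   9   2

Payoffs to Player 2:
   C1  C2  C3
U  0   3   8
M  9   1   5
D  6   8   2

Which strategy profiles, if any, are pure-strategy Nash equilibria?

Pure NE: (D, C2)

Player 1 against C1: payoffs 0, 1, 3 → best response D.
Player 1 against C2: payoffs 4, 1, 9 → best response D.
Player 1 against C3: payoffs 4, 5, 2 → best response M.
Player 2 against U: payoffs 0, 3, 8 → best response C3.
Player 2 against M: payoffs 9, 1, 5 → best response C1.
Player 2 against D: payoffs 6, 8, 2 → best response C2.
Mutual best responses: (D, C2).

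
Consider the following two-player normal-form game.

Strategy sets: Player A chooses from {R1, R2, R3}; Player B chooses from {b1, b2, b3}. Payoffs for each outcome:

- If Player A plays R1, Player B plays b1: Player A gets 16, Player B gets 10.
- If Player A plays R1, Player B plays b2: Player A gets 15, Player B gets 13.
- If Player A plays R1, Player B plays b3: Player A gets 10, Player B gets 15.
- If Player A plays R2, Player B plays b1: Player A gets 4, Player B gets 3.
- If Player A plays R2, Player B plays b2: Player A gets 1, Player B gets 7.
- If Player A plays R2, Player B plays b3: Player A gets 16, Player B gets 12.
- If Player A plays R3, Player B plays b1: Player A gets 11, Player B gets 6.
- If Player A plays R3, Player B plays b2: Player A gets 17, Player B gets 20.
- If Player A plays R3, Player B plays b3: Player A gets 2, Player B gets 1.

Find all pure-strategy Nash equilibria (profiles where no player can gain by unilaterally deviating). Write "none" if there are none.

Player A against b1: payoffs 16, 4, 11 → best response R1.
Player A against b2: payoffs 15, 1, 17 → best response R3.
Player A against b3: payoffs 10, 16, 2 → best response R2.
Player B against R1: payoffs 10, 13, 15 → best response b3.
Player B against R2: payoffs 3, 7, 12 → best response b3.
Player B against R3: payoffs 6, 20, 1 → best response b2.
Mutual best responses: (R2, b3); (R3, b2).

The pure Nash equilibria are (R2, b3) and (R3, b2).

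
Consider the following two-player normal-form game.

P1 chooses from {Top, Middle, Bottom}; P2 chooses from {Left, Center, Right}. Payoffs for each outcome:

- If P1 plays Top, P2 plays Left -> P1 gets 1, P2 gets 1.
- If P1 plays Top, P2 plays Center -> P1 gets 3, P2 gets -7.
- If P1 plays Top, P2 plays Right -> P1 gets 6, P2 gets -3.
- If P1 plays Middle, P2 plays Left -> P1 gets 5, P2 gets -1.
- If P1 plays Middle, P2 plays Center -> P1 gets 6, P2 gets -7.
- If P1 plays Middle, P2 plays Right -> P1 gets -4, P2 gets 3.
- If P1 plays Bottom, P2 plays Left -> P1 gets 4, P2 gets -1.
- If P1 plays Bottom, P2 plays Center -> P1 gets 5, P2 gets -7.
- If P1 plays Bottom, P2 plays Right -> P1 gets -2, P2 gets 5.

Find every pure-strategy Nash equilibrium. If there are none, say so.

P1 against Left: payoffs 1, 5, 4 → best response Middle.
P1 against Center: payoffs 3, 6, 5 → best response Middle.
P1 against Right: payoffs 6, -4, -2 → best response Top.
P2 against Top: payoffs 1, -7, -3 → best response Left.
P2 against Middle: payoffs -1, -7, 3 → best response Right.
P2 against Bottom: payoffs -1, -7, 5 → best response Right.
No profile is a mutual best response for all players.

No pure-strategy Nash equilibrium.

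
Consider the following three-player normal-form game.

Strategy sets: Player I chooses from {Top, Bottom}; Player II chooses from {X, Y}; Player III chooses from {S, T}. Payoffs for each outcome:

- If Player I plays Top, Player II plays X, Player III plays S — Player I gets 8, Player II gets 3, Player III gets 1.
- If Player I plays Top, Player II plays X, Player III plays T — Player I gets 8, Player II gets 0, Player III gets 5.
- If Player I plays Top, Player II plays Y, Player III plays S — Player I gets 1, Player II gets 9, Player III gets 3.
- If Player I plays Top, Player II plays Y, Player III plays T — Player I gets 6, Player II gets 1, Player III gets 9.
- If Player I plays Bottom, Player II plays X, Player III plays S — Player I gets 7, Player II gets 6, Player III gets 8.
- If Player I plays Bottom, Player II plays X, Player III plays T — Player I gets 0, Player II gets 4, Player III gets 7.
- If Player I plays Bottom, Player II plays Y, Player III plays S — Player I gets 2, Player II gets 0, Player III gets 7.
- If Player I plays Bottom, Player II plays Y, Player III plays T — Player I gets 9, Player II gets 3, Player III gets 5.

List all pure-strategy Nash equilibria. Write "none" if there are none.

For each strategy profile, look for a profitable unilateral deviation.
(Top, X, S): Player II can switch to Y (3 → 9). Not NE.
(Top, X, T): Player II can switch to Y (0 → 1). Not NE.
(Top, Y, S): Player I can switch to Bottom (1 → 2). Not NE.
(Top, Y, T): Player I can switch to Bottom (6 → 9). Not NE.
(Bottom, X, S): Player I can switch to Top (7 → 8). Not NE.
(Bottom, X, T): Player I can switch to Top (0 → 8). Not NE.
(Bottom, Y, S): Player II can switch to X (0 → 6). Not NE.
(Bottom, Y, T): Player II can switch to X (3 → 4). Not NE.

No pure-strategy Nash equilibrium.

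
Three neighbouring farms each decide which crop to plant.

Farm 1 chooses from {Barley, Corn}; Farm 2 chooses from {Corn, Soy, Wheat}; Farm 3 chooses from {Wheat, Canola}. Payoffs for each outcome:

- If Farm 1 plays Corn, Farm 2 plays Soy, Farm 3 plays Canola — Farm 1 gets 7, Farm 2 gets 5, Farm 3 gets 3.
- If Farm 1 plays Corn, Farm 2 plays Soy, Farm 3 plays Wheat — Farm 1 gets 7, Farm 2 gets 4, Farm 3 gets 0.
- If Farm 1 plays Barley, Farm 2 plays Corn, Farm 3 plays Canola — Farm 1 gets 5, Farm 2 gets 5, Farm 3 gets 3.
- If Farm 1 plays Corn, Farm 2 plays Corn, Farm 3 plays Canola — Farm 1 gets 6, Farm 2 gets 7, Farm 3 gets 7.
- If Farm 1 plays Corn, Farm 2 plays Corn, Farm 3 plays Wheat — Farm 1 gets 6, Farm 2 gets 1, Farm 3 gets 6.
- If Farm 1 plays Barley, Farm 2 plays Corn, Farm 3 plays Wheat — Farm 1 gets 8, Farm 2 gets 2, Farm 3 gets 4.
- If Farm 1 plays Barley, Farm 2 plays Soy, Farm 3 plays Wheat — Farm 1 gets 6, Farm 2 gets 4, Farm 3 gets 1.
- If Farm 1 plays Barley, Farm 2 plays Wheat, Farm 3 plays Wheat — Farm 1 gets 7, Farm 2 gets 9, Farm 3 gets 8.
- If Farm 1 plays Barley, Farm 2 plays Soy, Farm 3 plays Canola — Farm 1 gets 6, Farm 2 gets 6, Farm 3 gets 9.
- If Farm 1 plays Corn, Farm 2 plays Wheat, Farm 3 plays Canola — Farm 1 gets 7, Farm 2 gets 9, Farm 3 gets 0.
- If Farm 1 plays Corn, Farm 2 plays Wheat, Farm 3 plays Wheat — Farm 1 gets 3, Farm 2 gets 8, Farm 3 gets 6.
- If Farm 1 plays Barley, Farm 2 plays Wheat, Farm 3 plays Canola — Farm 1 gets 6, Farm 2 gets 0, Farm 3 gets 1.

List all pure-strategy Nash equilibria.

Check each profile: it is a Nash equilibrium iff no player can strictly gain by switching unilaterally.
(Barley, Corn, Wheat): Farm 2 can switch to Soy (2 → 4). Not NE.
(Barley, Corn, Canola): Farm 1 can switch to Corn (5 → 6). Not NE.
(Barley, Soy, Wheat): Farm 1 can switch to Corn (6 → 7). Not NE.
(Barley, Soy, Canola): Farm 1 can switch to Corn (6 → 7). Not NE.
(Barley, Wheat, Wheat): Farm 1 gets 7, best alternative 3; Farm 2 gets 9, best alternative 4; Farm 3 gets 8, best alternative 1. No profitable deviation — NE.
(Barley, Wheat, Canola): Farm 1 can switch to Corn (6 → 7). Not NE.
(Corn, Corn, Wheat): Farm 1 can switch to Barley (6 → 8). Not NE.
(Corn, Corn, Canola): Farm 2 can switch to Wheat (7 → 9). Not NE.
(Corn, Soy, Wheat): Farm 2 can switch to Wheat (4 → 8). Not NE.
(Corn, Soy, Canola): Farm 2 can switch to Corn (5 → 7). Not NE.
(Corn, Wheat, Wheat): Farm 1 can switch to Barley (3 → 7). Not NE.
(Corn, Wheat, Canola): Farm 3 can switch to Wheat (0 → 6). Not NE.

Pure NE: (Barley, Wheat, Wheat)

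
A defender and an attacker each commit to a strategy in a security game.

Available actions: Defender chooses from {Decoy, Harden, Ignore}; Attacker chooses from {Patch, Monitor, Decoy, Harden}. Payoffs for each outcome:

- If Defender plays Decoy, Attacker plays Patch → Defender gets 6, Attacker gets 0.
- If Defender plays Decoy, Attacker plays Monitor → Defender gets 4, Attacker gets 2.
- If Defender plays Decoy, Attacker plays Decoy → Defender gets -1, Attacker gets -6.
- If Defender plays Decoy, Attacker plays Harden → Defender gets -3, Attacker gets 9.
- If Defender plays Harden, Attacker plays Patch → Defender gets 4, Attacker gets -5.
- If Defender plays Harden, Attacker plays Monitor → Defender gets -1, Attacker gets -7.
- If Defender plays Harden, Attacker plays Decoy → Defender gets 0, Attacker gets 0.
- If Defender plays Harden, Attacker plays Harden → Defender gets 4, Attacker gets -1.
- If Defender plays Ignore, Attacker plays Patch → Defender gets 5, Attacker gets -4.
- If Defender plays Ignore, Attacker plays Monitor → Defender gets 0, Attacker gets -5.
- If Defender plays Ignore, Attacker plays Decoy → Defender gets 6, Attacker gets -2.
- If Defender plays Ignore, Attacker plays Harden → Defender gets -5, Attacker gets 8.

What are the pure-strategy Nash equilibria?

There is no pure-strategy Nash equilibrium.

(Decoy, Patch): Attacker can switch to Monitor (0 → 2). Not NE.
(Decoy, Monitor): Attacker can switch to Harden (2 → 9). Not NE.
(Decoy, Decoy): Defender can switch to Harden (-1 → 0). Not NE.
(Decoy, Harden): Defender can switch to Harden (-3 → 4). Not NE.
(Harden, Patch): Defender can switch to Decoy (4 → 6). Not NE.
(Harden, Monitor): Defender can switch to Decoy (-1 → 4). Not NE.
(Harden, Decoy): Defender can switch to Ignore (0 → 6). Not NE.
(Harden, Harden): Attacker can switch to Decoy (-1 → 0). Not NE.
(The remaining 4 profiles each have a profitable deviation by the same check.)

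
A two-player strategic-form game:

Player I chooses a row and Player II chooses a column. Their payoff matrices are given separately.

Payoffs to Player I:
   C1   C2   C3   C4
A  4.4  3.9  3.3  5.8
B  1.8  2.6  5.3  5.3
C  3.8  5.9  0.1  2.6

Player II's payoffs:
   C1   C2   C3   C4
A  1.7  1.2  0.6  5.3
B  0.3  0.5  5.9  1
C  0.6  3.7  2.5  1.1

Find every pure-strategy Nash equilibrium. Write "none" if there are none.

The pure Nash equilibria are (A, C4) and (B, C3) and (C, C2).

Mark each player's best response to every combination of opponents' strategies; a profile where every player is best-responding is a pure Nash equilibrium.
Player I against C1: payoffs 4.4, 1.8, 3.8 → best response A.
Player I against C2: payoffs 3.9, 2.6, 5.9 → best response C.
Player I against C3: payoffs 3.3, 5.3, 0.1 → best response B.
Player I against C4: payoffs 5.8, 5.3, 2.6 → best response A.
Player II against A: payoffs 1.7, 1.2, 0.6, 5.3 → best response C4.
Player II against B: payoffs 0.3, 0.5, 5.9, 1 → best response C3.
Player II against C: payoffs 0.6, 3.7, 2.5, 1.1 → best response C2.
Mutual best responses: (A, C4); (B, C3); (C, C2).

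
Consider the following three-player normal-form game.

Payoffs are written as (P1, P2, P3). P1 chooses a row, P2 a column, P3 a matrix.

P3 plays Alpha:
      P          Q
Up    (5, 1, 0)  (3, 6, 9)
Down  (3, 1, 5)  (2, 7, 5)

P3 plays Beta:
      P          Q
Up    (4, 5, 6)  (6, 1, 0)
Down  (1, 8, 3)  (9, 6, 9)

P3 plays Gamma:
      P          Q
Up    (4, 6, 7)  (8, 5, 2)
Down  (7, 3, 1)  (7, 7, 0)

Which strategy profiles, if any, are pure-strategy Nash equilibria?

The unique pure-strategy Nash equilibrium is (Up, Q, Alpha).

P1 against (P, Alpha): payoffs 5, 3 → best response Up.
P1 against (P, Beta): payoffs 4, 1 → best response Up.
P1 against (P, Gamma): payoffs 4, 7 → best response Down.
P1 against (Q, Alpha): payoffs 3, 2 → best response Up.
P1 against (Q, Beta): payoffs 6, 9 → best response Down.
P1 against (Q, Gamma): payoffs 8, 7 → best response Up.
P2 against (Up, Alpha): payoffs 1, 6 → best response Q.
P2 against (Up, Beta): payoffs 5, 1 → best response P.
P2 against (Up, Gamma): payoffs 6, 5 → best response P.
P2 against (Down, Alpha): payoffs 1, 7 → best response Q.
P2 against (Down, Beta): payoffs 8, 6 → best response P.
P2 against (Down, Gamma): payoffs 3, 7 → best response Q.
P3 against (Up, P): payoffs 0, 6, 7 → best response Gamma.
P3 against (Up, Q): payoffs 9, 0, 2 → best response Alpha.
P3 against (Down, P): payoffs 5, 3, 1 → best response Alpha.
P3 against (Down, Q): payoffs 5, 9, 0 → best response Beta.
Mutual best responses: (Up, Q, Alpha).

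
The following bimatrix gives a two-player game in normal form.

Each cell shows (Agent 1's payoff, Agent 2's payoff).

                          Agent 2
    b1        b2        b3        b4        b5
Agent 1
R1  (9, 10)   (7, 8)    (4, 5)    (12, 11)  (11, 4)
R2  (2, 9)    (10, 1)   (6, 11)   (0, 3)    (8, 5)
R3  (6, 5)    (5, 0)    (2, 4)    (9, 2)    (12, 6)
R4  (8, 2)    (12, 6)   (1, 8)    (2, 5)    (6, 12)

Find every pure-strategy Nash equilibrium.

(R1, b1): Agent 2 can switch to b4 (10 → 11). Not NE.
(R1, b2): Agent 1 can switch to R2 (7 → 10). Not NE.
(R1, b3): Agent 1 can switch to R2 (4 → 6). Not NE.
(R1, b4): Agent 1 gets 12, best alternative 9; Agent 2 gets 11, best alternative 10. No profitable deviation — NE.
(R1, b5): Agent 1 can switch to R3 (11 → 12). Not NE.
(R2, b1): Agent 1 can switch to R1 (2 → 9). Not NE.
(R2, b2): Agent 1 can switch to R4 (10 → 12). Not NE.
(R2, b3): Agent 1 gets 6, best alternative 4; Agent 2 gets 11, best alternative 9. No profitable deviation — NE.
(R3, b5): Agent 1 gets 12, best alternative 11; Agent 2 gets 6, best alternative 5. No profitable deviation — NE.
(The remaining 11 profiles each have a profitable deviation by the same check.)

The pure Nash equilibria are (R1, b4); (R2, b3); (R3, b5).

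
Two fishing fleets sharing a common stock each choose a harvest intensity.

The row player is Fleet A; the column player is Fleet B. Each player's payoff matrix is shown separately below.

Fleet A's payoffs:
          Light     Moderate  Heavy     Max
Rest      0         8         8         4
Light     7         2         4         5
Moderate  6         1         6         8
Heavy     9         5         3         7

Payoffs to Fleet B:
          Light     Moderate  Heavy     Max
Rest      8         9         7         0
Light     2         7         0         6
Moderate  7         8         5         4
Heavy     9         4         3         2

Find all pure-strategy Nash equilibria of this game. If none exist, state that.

Fleet A against Light: payoffs 0, 7, 6, 9 → best response Heavy.
Fleet A against Moderate: payoffs 8, 2, 1, 5 → best response Rest.
Fleet A against Heavy: payoffs 8, 4, 6, 3 → best response Rest.
Fleet A against Max: payoffs 4, 5, 8, 7 → best response Moderate.
Fleet B against Rest: payoffs 8, 9, 7, 0 → best response Moderate.
Fleet B against Light: payoffs 2, 7, 0, 6 → best response Moderate.
Fleet B against Moderate: payoffs 7, 8, 5, 4 → best response Moderate.
Fleet B against Heavy: payoffs 9, 4, 3, 2 → best response Light.
Mutual best responses: (Rest, Moderate); (Heavy, Light).

The pure Nash equilibria are (Rest, Moderate); (Heavy, Light).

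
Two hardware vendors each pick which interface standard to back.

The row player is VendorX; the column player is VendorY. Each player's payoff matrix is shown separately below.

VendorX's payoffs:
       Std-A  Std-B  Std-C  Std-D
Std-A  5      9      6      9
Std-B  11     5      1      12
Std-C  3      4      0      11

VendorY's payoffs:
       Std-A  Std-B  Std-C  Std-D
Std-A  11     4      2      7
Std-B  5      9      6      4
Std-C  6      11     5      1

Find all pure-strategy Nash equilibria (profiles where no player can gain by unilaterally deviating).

For each strategy profile, look for a profitable unilateral deviation.
(Std-A, Std-A): VendorX can switch to Std-B (5 → 11). Not NE.
(Std-A, Std-B): VendorY can switch to Std-A (4 → 11). Not NE.
(Std-A, Std-C): VendorY can switch to Std-A (2 → 11). Not NE.
(Std-A, Std-D): VendorX can switch to Std-B (9 → 12). Not NE.
(Std-B, Std-A): VendorY can switch to Std-B (5 → 9). Not NE.
(Std-B, Std-B): VendorX can switch to Std-A (5 → 9). Not NE.
(The remaining 6 profiles each have a profitable deviation by the same check.)

none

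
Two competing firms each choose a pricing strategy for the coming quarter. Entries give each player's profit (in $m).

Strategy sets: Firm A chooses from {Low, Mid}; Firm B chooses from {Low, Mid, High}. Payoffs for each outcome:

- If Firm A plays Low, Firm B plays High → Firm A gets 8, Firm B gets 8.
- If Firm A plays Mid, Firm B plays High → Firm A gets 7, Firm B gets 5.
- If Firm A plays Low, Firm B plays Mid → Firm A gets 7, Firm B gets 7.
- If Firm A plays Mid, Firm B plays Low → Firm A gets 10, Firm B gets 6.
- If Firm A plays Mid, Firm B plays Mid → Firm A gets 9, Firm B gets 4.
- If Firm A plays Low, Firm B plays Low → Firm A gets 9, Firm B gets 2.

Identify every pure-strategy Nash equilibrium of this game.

Mark each player's best response to every combination of opponents' strategies; a profile where every player is best-responding is a pure Nash equilibrium.
Firm A against Low: payoffs 9, 10 → best response Mid.
Firm A against Mid: payoffs 7, 9 → best response Mid.
Firm A against High: payoffs 8, 7 → best response Low.
Firm B against Low: payoffs 2, 7, 8 → best response High.
Firm B against Mid: payoffs 6, 4, 5 → best response Low.
Mutual best responses: (Low, High); (Mid, Low).

(Low, High), (Mid, Low)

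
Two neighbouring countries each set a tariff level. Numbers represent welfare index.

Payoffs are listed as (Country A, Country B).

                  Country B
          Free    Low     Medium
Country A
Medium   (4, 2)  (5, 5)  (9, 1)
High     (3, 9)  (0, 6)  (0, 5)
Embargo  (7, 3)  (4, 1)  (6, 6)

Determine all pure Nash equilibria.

(Medium, Low)

Country A against Free: payoffs 4, 3, 7 → best response Embargo.
Country A against Low: payoffs 5, 0, 4 → best response Medium.
Country A against Medium: payoffs 9, 0, 6 → best response Medium.
Country B against Medium: payoffs 2, 5, 1 → best response Low.
Country B against High: payoffs 9, 6, 5 → best response Free.
Country B against Embargo: payoffs 3, 1, 6 → best response Medium.
Mutual best responses: (Medium, Low).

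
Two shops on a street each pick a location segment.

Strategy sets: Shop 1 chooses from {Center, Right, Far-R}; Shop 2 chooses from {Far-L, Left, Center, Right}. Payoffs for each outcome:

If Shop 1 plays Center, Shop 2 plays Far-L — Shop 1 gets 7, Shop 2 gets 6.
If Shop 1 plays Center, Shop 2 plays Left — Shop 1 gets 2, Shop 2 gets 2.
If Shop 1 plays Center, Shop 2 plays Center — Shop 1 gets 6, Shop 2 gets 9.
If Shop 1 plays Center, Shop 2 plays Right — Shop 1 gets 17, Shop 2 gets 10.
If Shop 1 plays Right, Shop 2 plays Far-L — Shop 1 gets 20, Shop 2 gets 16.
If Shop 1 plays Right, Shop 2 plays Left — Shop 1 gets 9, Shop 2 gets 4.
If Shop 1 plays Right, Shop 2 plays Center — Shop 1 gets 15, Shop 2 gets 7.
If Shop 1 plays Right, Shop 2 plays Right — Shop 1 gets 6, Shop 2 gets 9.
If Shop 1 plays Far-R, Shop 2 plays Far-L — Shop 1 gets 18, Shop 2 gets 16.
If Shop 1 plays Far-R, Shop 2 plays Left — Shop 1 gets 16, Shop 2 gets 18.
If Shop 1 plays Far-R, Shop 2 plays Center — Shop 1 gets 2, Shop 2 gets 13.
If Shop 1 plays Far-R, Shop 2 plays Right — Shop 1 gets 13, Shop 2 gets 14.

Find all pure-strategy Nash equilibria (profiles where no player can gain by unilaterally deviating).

(Center, Far-L): Shop 1 can switch to Right (7 → 20). Not NE.
(Center, Left): Shop 1 can switch to Right (2 → 9). Not NE.
(Center, Center): Shop 1 can switch to Right (6 → 15). Not NE.
(Center, Right): Shop 1 gets 17, best alternative 13; Shop 2 gets 10, best alternative 9. No profitable deviation — NE.
(Right, Far-L): Shop 1 gets 20, best alternative 18; Shop 2 gets 16, best alternative 9. No profitable deviation — NE.
(Right, Left): Shop 1 can switch to Far-R (9 → 16). Not NE.
(Right, Center): Shop 2 can switch to Far-L (7 → 16). Not NE.
(Right, Right): Shop 1 can switch to Center (6 → 17). Not NE.
(Far-R, Far-L): Shop 1 can switch to Right (18 → 20). Not NE.
(Far-R, Left): Shop 1 gets 16, best alternative 9; Shop 2 gets 18, best alternative 16. No profitable deviation — NE.
(Far-R, Center): Shop 1 can switch to Center (2 → 6). Not NE.
(Far-R, Right): Shop 1 can switch to Center (13 → 17). Not NE.

(Center, Right) and (Right, Far-L) and (Far-R, Left)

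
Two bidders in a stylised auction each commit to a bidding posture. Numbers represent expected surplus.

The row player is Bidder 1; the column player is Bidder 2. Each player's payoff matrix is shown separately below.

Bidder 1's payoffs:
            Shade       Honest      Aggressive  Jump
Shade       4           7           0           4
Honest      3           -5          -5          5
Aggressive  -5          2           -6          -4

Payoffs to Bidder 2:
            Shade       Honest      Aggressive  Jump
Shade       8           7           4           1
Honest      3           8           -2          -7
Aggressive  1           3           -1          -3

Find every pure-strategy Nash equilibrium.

Pure NE: (Shade, Shade)

Bidder 1 against Shade: payoffs 4, 3, -5 → best response Shade.
Bidder 1 against Honest: payoffs 7, -5, 2 → best response Shade.
Bidder 1 against Aggressive: payoffs 0, -5, -6 → best response Shade.
Bidder 1 against Jump: payoffs 4, 5, -4 → best response Honest.
Bidder 2 against Shade: payoffs 8, 7, 4, 1 → best response Shade.
Bidder 2 against Honest: payoffs 3, 8, -2, -7 → best response Honest.
Bidder 2 against Aggressive: payoffs 1, 3, -1, -3 → best response Honest.
Mutual best responses: (Shade, Shade).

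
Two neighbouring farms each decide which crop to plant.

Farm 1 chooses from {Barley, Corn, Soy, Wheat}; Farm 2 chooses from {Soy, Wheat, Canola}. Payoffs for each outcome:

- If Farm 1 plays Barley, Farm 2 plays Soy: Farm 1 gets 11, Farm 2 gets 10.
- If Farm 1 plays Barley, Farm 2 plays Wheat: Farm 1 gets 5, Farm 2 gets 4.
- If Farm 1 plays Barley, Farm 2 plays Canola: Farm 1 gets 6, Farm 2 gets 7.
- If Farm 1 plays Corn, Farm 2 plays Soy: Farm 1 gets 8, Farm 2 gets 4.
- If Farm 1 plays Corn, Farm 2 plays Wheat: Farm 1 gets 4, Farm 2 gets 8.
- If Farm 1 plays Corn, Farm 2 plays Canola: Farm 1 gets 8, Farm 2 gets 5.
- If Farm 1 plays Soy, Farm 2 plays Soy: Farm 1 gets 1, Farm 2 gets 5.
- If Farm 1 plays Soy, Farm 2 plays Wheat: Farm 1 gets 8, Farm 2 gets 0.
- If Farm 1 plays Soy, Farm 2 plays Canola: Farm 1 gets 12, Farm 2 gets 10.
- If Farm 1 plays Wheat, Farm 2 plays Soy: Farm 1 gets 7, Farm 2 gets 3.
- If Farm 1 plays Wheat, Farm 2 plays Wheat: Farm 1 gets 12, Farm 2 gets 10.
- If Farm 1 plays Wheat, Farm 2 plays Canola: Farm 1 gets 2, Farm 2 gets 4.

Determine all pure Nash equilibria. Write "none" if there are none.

For each player, find the best response to each opponent profile; mutual best responses are the pure NE.
Farm 1 against Soy: payoffs 11, 8, 1, 7 → best response Barley.
Farm 1 against Wheat: payoffs 5, 4, 8, 12 → best response Wheat.
Farm 1 against Canola: payoffs 6, 8, 12, 2 → best response Soy.
Farm 2 against Barley: payoffs 10, 4, 7 → best response Soy.
Farm 2 against Corn: payoffs 4, 8, 5 → best response Wheat.
Farm 2 against Soy: payoffs 5, 0, 10 → best response Canola.
Farm 2 against Wheat: payoffs 3, 10, 4 → best response Wheat.
Mutual best responses: (Barley, Soy); (Soy, Canola); (Wheat, Wheat).

The pure Nash equilibria are (Barley, Soy), (Soy, Canola), (Wheat, Wheat).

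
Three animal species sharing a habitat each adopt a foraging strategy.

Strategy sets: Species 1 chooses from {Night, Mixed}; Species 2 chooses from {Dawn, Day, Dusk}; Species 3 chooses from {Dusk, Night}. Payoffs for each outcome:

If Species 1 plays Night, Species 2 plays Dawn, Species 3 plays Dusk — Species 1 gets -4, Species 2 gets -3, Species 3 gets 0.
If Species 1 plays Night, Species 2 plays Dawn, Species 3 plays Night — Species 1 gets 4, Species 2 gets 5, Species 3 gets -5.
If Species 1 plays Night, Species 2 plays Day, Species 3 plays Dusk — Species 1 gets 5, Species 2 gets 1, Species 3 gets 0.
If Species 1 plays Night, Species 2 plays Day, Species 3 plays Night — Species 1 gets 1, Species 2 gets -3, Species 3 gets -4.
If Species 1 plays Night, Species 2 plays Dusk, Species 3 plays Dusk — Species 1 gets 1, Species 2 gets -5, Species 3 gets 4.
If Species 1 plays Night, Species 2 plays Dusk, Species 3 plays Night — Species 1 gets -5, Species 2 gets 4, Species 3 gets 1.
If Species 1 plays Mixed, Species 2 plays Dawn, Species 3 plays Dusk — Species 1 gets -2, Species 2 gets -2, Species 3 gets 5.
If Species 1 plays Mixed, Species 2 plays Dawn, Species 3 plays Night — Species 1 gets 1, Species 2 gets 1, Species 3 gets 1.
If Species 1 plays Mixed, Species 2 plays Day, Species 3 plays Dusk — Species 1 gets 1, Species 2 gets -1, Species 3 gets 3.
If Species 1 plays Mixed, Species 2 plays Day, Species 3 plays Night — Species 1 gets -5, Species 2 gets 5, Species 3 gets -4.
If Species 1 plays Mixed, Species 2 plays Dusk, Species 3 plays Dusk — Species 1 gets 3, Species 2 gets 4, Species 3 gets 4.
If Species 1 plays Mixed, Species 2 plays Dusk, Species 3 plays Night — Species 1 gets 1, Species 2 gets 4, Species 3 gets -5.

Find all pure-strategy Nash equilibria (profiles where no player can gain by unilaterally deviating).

Pure-strategy Nash equilibria: (Night, Day, Dusk); (Mixed, Dusk, Dusk)

(Night, Dawn, Dusk): Species 1 can switch to Mixed (-4 → -2). Not NE.
(Night, Dawn, Night): Species 3 can switch to Dusk (-5 → 0). Not NE.
(Night, Day, Dusk): Species 1 gets 5, best alternative 1; Species 2 gets 1, best alternative -3; Species 3 gets 0, best alternative -4. No profitable deviation — NE.
(Night, Day, Night): Species 2 can switch to Dawn (-3 → 5). Not NE.
(Night, Dusk, Dusk): Species 1 can switch to Mixed (1 → 3). Not NE.
(Night, Dusk, Night): Species 1 can switch to Mixed (-5 → 1). Not NE.
(Mixed, Dawn, Dusk): Species 2 can switch to Day (-2 → -1). Not NE.
(Mixed, Dawn, Night): Species 1 can switch to Night (1 → 4). Not NE.
(Mixed, Day, Dusk): Species 1 can switch to Night (1 → 5). Not NE.
(Mixed, Day, Night): Species 1 can switch to Night (-5 → 1). Not NE.
(Mixed, Dusk, Dusk): Species 1 gets 3, best alternative 1; Species 2 gets 4, best alternative -1; Species 3 gets 4, best alternative -5. No profitable deviation — NE.
(Mixed, Dusk, Night): Species 2 can switch to Day (4 → 5). Not NE.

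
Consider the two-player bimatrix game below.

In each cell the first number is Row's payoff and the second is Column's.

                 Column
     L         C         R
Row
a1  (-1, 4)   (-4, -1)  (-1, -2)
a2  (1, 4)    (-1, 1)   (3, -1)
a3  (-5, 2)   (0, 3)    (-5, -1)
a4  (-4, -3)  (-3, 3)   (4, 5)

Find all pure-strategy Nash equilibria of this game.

(a2, L), (a3, C), (a4, R)

Row against L: payoffs -1, 1, -5, -4 → best response a2.
Row against C: payoffs -4, -1, 0, -3 → best response a3.
Row against R: payoffs -1, 3, -5, 4 → best response a4.
Column against a1: payoffs 4, -1, -2 → best response L.
Column against a2: payoffs 4, 1, -1 → best response L.
Column against a3: payoffs 2, 3, -1 → best response C.
Column against a4: payoffs -3, 3, 5 → best response R.
Mutual best responses: (a2, L); (a3, C); (a4, R).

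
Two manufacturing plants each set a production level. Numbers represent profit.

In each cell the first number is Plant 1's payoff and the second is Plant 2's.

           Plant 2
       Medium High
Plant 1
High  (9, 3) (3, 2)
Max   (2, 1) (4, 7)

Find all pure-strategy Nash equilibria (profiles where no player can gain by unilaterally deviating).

(High, Medium): Plant 1 gets 9, best alternative 2; Plant 2 gets 3, best alternative 2. No profitable deviation — NE.
(High, High): Plant 1 can switch to Max (3 → 4). Not NE.
(Max, Medium): Plant 1 can switch to High (2 → 9). Not NE.
(Max, High): Plant 1 gets 4, best alternative 3; Plant 2 gets 7, best alternative 1. No profitable deviation — NE.

The pure Nash equilibria are (High, Medium); (Max, High).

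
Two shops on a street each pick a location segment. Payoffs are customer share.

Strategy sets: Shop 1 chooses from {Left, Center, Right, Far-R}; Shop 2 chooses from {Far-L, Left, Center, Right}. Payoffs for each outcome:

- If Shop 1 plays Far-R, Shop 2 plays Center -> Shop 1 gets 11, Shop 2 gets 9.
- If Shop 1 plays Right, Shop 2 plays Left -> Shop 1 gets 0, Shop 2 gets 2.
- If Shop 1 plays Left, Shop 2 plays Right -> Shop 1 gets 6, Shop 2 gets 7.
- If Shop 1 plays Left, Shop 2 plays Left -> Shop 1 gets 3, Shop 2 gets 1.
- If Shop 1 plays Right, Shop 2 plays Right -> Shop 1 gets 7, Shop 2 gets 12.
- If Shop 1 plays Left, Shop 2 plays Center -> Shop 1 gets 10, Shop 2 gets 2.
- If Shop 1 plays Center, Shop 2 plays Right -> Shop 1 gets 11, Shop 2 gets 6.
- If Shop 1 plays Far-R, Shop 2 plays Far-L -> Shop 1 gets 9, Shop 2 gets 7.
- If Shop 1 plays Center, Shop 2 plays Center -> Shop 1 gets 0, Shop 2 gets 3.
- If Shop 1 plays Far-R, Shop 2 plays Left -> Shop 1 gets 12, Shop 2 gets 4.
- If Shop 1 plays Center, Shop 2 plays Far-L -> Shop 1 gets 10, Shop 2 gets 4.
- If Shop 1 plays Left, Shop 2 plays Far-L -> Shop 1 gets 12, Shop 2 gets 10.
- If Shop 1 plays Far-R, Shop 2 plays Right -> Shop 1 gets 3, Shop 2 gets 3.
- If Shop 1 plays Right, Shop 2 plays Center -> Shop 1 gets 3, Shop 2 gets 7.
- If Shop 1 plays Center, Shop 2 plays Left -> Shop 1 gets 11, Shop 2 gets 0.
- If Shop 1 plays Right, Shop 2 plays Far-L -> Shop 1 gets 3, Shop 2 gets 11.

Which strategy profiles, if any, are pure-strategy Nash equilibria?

The pure Nash equilibria are (Left, Far-L), (Center, Right), (Far-R, Center).

Shop 1 against Far-L: payoffs 12, 10, 3, 9 → best response Left.
Shop 1 against Left: payoffs 3, 11, 0, 12 → best response Far-R.
Shop 1 against Center: payoffs 10, 0, 3, 11 → best response Far-R.
Shop 1 against Right: payoffs 6, 11, 7, 3 → best response Center.
Shop 2 against Left: payoffs 10, 1, 2, 7 → best response Far-L.
Shop 2 against Center: payoffs 4, 0, 3, 6 → best response Right.
Shop 2 against Right: payoffs 11, 2, 7, 12 → best response Right.
Shop 2 against Far-R: payoffs 7, 4, 9, 3 → best response Center.
Mutual best responses: (Left, Far-L); (Center, Right); (Far-R, Center).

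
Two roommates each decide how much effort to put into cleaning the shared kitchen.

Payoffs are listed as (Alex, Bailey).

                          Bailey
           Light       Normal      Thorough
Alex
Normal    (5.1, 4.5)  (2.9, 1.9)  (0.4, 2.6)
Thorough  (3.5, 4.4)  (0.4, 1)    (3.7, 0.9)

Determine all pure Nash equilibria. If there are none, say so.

Pure NE: (Normal, Light)

Mark each player's best response to every combination of opponents' strategies; a profile where every player is best-responding is a pure Nash equilibrium.
Alex against Light: payoffs 5.1, 3.5 → best response Normal.
Alex against Normal: payoffs 2.9, 0.4 → best response Normal.
Alex against Thorough: payoffs 0.4, 3.7 → best response Thorough.
Bailey against Normal: payoffs 4.5, 1.9, 2.6 → best response Light.
Bailey against Thorough: payoffs 4.4, 1, 0.9 → best response Light.
Mutual best responses: (Normal, Light).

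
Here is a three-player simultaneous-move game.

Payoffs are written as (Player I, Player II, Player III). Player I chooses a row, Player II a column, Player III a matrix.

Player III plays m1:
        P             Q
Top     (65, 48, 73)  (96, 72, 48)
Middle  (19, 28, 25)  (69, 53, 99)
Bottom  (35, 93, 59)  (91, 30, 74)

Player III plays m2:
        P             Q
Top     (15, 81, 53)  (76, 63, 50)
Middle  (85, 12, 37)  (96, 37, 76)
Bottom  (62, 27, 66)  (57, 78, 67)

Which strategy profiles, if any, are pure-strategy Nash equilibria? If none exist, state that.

There is no pure-strategy Nash equilibrium.

(Top, P, m1): Player II can switch to Q (48 → 72). Not NE.
(Top, P, m2): Player I can switch to Middle (15 → 85). Not NE.
(Top, Q, m1): Player III can switch to m2 (48 → 50). Not NE.
(Top, Q, m2): Player I can switch to Middle (76 → 96). Not NE.
(Middle, P, m1): Player I can switch to Top (19 → 65). Not NE.
(Middle, P, m2): Player II can switch to Q (12 → 37). Not NE.
(The remaining 6 profiles each have a profitable deviation by the same check.)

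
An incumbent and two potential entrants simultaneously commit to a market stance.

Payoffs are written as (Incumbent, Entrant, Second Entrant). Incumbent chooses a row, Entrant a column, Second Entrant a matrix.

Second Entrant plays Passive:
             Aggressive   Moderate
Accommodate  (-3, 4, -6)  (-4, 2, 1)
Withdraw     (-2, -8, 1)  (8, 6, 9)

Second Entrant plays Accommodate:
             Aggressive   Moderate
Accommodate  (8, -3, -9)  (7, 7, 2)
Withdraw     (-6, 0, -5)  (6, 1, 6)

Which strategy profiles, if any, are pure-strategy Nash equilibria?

Incumbent against (Aggressive, Passive): payoffs -3, -2 → best response Withdraw.
Incumbent against (Aggressive, Accommodate): payoffs 8, -6 → best response Accommodate.
Incumbent against (Moderate, Passive): payoffs -4, 8 → best response Withdraw.
Incumbent against (Moderate, Accommodate): payoffs 7, 6 → best response Accommodate.
Entrant against (Accommodate, Passive): payoffs 4, 2 → best response Aggressive.
Entrant against (Accommodate, Accommodate): payoffs -3, 7 → best response Moderate.
Entrant against (Withdraw, Passive): payoffs -8, 6 → best response Moderate.
Entrant against (Withdraw, Accommodate): payoffs 0, 1 → best response Moderate.
Second Entrant against (Accommodate, Aggressive): payoffs -6, -9 → best response Passive.
Second Entrant against (Accommodate, Moderate): payoffs 1, 2 → best response Accommodate.
Second Entrant against (Withdraw, Aggressive): payoffs 1, -5 → best response Passive.
Second Entrant against (Withdraw, Moderate): payoffs 9, 6 → best response Passive.
Mutual best responses: (Accommodate, Moderate, Accommodate); (Withdraw, Moderate, Passive).

(Accommodate, Moderate, Accommodate) and (Withdraw, Moderate, Passive)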